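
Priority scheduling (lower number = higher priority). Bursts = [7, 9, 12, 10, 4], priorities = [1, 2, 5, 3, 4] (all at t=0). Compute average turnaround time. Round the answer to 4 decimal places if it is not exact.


Sort by priority (ascending = highest first):
Order: [(1, 7), (2, 9), (3, 10), (4, 4), (5, 12)]
Completion times:
  Priority 1, burst=7, C=7
  Priority 2, burst=9, C=16
  Priority 3, burst=10, C=26
  Priority 4, burst=4, C=30
  Priority 5, burst=12, C=42
Average turnaround = 121/5 = 24.2

24.2


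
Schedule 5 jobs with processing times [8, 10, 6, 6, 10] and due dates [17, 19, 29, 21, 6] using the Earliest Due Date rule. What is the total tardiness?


Sort by due date (EDD order): [(10, 6), (8, 17), (10, 19), (6, 21), (6, 29)]
Compute completion times and tardiness:
  Job 1: p=10, d=6, C=10, tardiness=max(0,10-6)=4
  Job 2: p=8, d=17, C=18, tardiness=max(0,18-17)=1
  Job 3: p=10, d=19, C=28, tardiness=max(0,28-19)=9
  Job 4: p=6, d=21, C=34, tardiness=max(0,34-21)=13
  Job 5: p=6, d=29, C=40, tardiness=max(0,40-29)=11
Total tardiness = 38

38


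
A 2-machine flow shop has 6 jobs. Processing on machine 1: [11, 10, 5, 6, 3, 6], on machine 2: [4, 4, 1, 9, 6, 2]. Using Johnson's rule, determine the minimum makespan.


Apply Johnson's rule:
  Group 1 (a <= b): [(5, 3, 6), (4, 6, 9)]
  Group 2 (a > b): [(1, 11, 4), (2, 10, 4), (6, 6, 2), (3, 5, 1)]
Optimal job order: [5, 4, 1, 2, 6, 3]
Schedule:
  Job 5: M1 done at 3, M2 done at 9
  Job 4: M1 done at 9, M2 done at 18
  Job 1: M1 done at 20, M2 done at 24
  Job 2: M1 done at 30, M2 done at 34
  Job 6: M1 done at 36, M2 done at 38
  Job 3: M1 done at 41, M2 done at 42
Makespan = 42

42


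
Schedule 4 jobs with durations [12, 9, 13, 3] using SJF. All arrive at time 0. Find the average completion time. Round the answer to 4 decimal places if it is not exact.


SJF order (ascending): [3, 9, 12, 13]
Completion times:
  Job 1: burst=3, C=3
  Job 2: burst=9, C=12
  Job 3: burst=12, C=24
  Job 4: burst=13, C=37
Average completion = 76/4 = 19.0

19.0


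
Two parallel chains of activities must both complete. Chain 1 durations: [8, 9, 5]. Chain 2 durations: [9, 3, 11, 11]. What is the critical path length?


Path A total = 8 + 9 + 5 = 22
Path B total = 9 + 3 + 11 + 11 = 34
Critical path = longest path = max(22, 34) = 34

34


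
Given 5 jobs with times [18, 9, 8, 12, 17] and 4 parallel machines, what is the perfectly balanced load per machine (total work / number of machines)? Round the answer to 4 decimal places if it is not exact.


Total processing time = 18 + 9 + 8 + 12 + 17 = 64
Number of machines = 4
Ideal balanced load = 64 / 4 = 16.0

16.0


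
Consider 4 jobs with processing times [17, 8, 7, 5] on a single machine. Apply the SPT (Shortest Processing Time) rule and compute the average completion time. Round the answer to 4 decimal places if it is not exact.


Sort jobs by processing time (SPT order): [5, 7, 8, 17]
Compute completion times sequentially:
  Job 1: processing = 5, completes at 5
  Job 2: processing = 7, completes at 12
  Job 3: processing = 8, completes at 20
  Job 4: processing = 17, completes at 37
Sum of completion times = 74
Average completion time = 74/4 = 18.5

18.5


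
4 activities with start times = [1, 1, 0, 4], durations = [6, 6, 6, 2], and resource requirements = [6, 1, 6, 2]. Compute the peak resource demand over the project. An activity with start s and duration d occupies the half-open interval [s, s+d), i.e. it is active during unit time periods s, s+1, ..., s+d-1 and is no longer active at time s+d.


Each activity i is active on [start_i, start_i + duration_i).
Compute total resource usage per time slot:
  t=0: active resources = [6], total = 6
  t=1: active resources = [6, 1, 6], total = 13
  t=2: active resources = [6, 1, 6], total = 13
  t=3: active resources = [6, 1, 6], total = 13
  t=4: active resources = [6, 1, 6, 2], total = 15
  t=5: active resources = [6, 1, 6, 2], total = 15
  t=6: active resources = [6, 1], total = 7
Peak resource demand = 15

15


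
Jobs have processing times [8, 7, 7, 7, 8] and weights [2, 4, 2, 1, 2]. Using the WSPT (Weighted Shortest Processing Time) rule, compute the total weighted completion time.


Compute p/w ratios and sort ascending (WSPT): [(7, 4), (7, 2), (8, 2), (8, 2), (7, 1)]
Compute weighted completion times:
  Job (p=7,w=4): C=7, w*C=4*7=28
  Job (p=7,w=2): C=14, w*C=2*14=28
  Job (p=8,w=2): C=22, w*C=2*22=44
  Job (p=8,w=2): C=30, w*C=2*30=60
  Job (p=7,w=1): C=37, w*C=1*37=37
Total weighted completion time = 197

197


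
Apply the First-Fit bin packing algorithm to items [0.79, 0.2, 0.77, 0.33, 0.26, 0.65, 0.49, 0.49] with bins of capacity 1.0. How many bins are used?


Place items sequentially using First-Fit:
  Item 0.79 -> new Bin 1
  Item 0.2 -> Bin 1 (now 0.99)
  Item 0.77 -> new Bin 2
  Item 0.33 -> new Bin 3
  Item 0.26 -> Bin 3 (now 0.59)
  Item 0.65 -> new Bin 4
  Item 0.49 -> new Bin 5
  Item 0.49 -> Bin 5 (now 0.98)
Total bins used = 5

5


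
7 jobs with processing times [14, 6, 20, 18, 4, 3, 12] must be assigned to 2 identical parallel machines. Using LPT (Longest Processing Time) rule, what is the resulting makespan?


Sort jobs in decreasing order (LPT): [20, 18, 14, 12, 6, 4, 3]
Assign each job to the least loaded machine:
  Machine 1: jobs [20, 12, 6], load = 38
  Machine 2: jobs [18, 14, 4, 3], load = 39
Makespan = max load = 39

39


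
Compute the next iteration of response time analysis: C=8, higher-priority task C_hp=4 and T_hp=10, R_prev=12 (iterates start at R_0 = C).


R_next = C + ceil(R_prev / T_hp) * C_hp
ceil(12 / 10) = ceil(1.2) = 2
Interference = 2 * 4 = 8
R_next = 8 + 8 = 16

16


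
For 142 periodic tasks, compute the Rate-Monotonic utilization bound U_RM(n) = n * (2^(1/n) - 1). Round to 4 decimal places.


Compute 2^(1/142) = 1.0048932512
Subtract 1: 1.0048932512 - 1 = 0.0048932512
Multiply by n: 142 * 0.0048932512 = 0.6948416704
Round to 4 dp: 0.6948

0.6948


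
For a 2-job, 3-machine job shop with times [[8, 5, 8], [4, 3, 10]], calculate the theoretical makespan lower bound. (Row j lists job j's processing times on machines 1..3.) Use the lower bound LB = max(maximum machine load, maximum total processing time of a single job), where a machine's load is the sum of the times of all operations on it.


Machine loads:
  Machine 1: 8 + 4 = 12
  Machine 2: 5 + 3 = 8
  Machine 3: 8 + 10 = 18
Max machine load = 18
Job totals:
  Job 1: 21
  Job 2: 17
Max job total = 21
Lower bound = max(18, 21) = 21

21


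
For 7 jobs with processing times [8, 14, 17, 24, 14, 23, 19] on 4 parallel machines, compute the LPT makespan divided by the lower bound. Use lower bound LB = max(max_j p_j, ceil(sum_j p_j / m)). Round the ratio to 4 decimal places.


LPT order: [24, 23, 19, 17, 14, 14, 8]
Machine loads after assignment: [24, 31, 33, 31]
LPT makespan = 33
Lower bound = max(max_job, ceil(total/4)) = max(24, 30) = 30
Ratio = 33 / 30 = 1.1

1.1


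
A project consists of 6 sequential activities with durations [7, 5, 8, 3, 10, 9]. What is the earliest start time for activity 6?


Activity 6 starts after activities 1 through 5 complete.
Predecessor durations: [7, 5, 8, 3, 10]
ES = 7 + 5 + 8 + 3 + 10 = 33

33


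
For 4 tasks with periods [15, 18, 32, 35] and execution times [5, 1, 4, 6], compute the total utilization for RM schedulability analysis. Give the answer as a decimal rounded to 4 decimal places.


Compute individual utilizations (exact fractions):
  Task 1: C/T = 5/15 = 1/3 (approx. 0.3333)
  Task 2: C/T = 1/18 (approx. 0.0556)
  Task 3: C/T = 4/32 = 1/8 (approx. 0.125)
  Task 4: C/T = 6/35 (approx. 0.1714)
Total utilization U = 1/3 + 1/18 + 1/8 + 6/35 = 1727/2520
Rounded to 4 decimal places: U = 0.6853
RM (Liu & Layland) bound for 4 tasks = 0.756828; compare with U = 1727/2520 (approx. 0.685317)
U <= bound, so schedulable by RM sufficient condition.

0.6853


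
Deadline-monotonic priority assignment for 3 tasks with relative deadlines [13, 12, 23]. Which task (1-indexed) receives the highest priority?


Sort tasks by relative deadline (ascending):
  Task 2: deadline = 12
  Task 1: deadline = 13
  Task 3: deadline = 23
Priority order (highest first): [2, 1, 3]
Highest priority task = 2

2


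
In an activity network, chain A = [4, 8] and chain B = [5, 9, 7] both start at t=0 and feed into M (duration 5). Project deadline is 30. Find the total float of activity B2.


Forward pass: ES(B2) = sum of predecessors on chain B = 5
EF = ES + duration = 5 + 9 = 14
Backward pass: LF(M) = deadline = 30; LS(M) = 30 - 5 = 25
LF(B2) = LS(M) - sum(successors on chain B) = 25 - 7 = 18
LS = LF - duration = 18 - 9 = 9
Total float = LS - ES = 9 - 5 = 4

4


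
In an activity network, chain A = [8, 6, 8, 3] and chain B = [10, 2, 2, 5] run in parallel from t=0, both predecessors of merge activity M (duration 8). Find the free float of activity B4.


ES(B4) = sum of predecessors on chain B = 14
EF(B4) = ES + duration = 14 + 5 = 19
Successor of B4 is M. ES(M) = max(sum(A), sum(B)) = max(25, 19) = 25
Free float = ES(successor) - EF(current) = 25 - 19 = 6

6


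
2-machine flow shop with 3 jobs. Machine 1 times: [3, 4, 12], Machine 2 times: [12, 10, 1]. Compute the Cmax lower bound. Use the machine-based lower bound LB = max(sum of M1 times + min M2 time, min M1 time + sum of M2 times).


LB1 = sum(M1 times) + min(M2 times) = 19 + 1 = 20
LB2 = min(M1 times) + sum(M2 times) = 3 + 23 = 26
Lower bound = max(LB1, LB2) = max(20, 26) = 26

26


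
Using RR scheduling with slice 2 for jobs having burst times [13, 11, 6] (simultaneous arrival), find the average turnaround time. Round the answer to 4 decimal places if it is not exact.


Time quantum = 2
Execution trace:
  J1 runs 2 units, time = 2
  J2 runs 2 units, time = 4
  J3 runs 2 units, time = 6
  J1 runs 2 units, time = 8
  J2 runs 2 units, time = 10
  J3 runs 2 units, time = 12
  J1 runs 2 units, time = 14
  J2 runs 2 units, time = 16
  J3 runs 2 units, time = 18
  J1 runs 2 units, time = 20
  J2 runs 2 units, time = 22
  J1 runs 2 units, time = 24
  J2 runs 2 units, time = 26
  J1 runs 2 units, time = 28
  J2 runs 1 units, time = 29
  J1 runs 1 units, time = 30
Finish times: [30, 29, 18]
Average turnaround = 77/3 = 25.6667

25.6667


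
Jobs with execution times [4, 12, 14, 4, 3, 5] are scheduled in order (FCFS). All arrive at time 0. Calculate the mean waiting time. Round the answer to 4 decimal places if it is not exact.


FCFS order (as given): [4, 12, 14, 4, 3, 5]
Waiting times:
  Job 1: wait = 0
  Job 2: wait = 4
  Job 3: wait = 16
  Job 4: wait = 30
  Job 5: wait = 34
  Job 6: wait = 37
Sum of waiting times = 121
Average waiting time = 121/6 = 20.1667

20.1667


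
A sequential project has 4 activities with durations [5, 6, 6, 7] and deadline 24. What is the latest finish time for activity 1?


LF(activity 1) = deadline - sum of successor durations
Successors: activities 2 through 4 with durations [6, 6, 7]
Sum of successor durations = 19
LF = 24 - 19 = 5

5


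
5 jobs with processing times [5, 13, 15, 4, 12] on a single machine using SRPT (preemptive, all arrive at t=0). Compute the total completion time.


Since all jobs arrive at t=0, SRPT equals SPT ordering.
SPT order: [4, 5, 12, 13, 15]
Completion times:
  Job 1: p=4, C=4
  Job 2: p=5, C=9
  Job 3: p=12, C=21
  Job 4: p=13, C=34
  Job 5: p=15, C=49
Total completion time = 4 + 9 + 21 + 34 + 49 = 117

117


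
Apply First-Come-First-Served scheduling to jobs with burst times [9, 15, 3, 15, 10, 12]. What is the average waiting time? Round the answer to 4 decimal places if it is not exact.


FCFS order (as given): [9, 15, 3, 15, 10, 12]
Waiting times:
  Job 1: wait = 0
  Job 2: wait = 9
  Job 3: wait = 24
  Job 4: wait = 27
  Job 5: wait = 42
  Job 6: wait = 52
Sum of waiting times = 154
Average waiting time = 154/6 = 25.6667

25.6667


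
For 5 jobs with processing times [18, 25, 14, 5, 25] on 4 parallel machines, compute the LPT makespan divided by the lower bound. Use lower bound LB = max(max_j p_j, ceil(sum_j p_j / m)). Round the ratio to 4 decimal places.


LPT order: [25, 25, 18, 14, 5]
Machine loads after assignment: [25, 25, 18, 19]
LPT makespan = 25
Lower bound = max(max_job, ceil(total/4)) = max(25, 22) = 25
Ratio = 25 / 25 = 1.0

1.0


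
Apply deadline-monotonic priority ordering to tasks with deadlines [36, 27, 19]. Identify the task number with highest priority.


Sort tasks by relative deadline (ascending):
  Task 3: deadline = 19
  Task 2: deadline = 27
  Task 1: deadline = 36
Priority order (highest first): [3, 2, 1]
Highest priority task = 3

3


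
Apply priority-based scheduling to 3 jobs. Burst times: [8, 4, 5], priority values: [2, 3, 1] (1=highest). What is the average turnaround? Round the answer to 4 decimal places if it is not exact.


Sort by priority (ascending = highest first):
Order: [(1, 5), (2, 8), (3, 4)]
Completion times:
  Priority 1, burst=5, C=5
  Priority 2, burst=8, C=13
  Priority 3, burst=4, C=17
Average turnaround = 35/3 = 11.6667

11.6667


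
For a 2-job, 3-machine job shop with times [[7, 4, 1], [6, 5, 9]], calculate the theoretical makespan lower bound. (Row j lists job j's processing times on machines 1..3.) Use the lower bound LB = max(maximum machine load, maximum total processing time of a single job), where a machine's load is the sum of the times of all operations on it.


Machine loads:
  Machine 1: 7 + 6 = 13
  Machine 2: 4 + 5 = 9
  Machine 3: 1 + 9 = 10
Max machine load = 13
Job totals:
  Job 1: 12
  Job 2: 20
Max job total = 20
Lower bound = max(13, 20) = 20

20


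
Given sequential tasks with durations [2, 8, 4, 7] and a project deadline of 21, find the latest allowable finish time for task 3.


LF(activity 3) = deadline - sum of successor durations
Successors: activities 4 through 4 with durations [7]
Sum of successor durations = 7
LF = 21 - 7 = 14

14


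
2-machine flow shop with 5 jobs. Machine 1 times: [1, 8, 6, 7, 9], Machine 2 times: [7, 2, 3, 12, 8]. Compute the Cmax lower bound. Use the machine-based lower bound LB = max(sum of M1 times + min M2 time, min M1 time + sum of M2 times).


LB1 = sum(M1 times) + min(M2 times) = 31 + 2 = 33
LB2 = min(M1 times) + sum(M2 times) = 1 + 32 = 33
Lower bound = max(LB1, LB2) = max(33, 33) = 33

33


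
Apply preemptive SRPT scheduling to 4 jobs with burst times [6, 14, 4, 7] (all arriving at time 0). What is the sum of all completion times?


Since all jobs arrive at t=0, SRPT equals SPT ordering.
SPT order: [4, 6, 7, 14]
Completion times:
  Job 1: p=4, C=4
  Job 2: p=6, C=10
  Job 3: p=7, C=17
  Job 4: p=14, C=31
Total completion time = 4 + 10 + 17 + 31 = 62

62


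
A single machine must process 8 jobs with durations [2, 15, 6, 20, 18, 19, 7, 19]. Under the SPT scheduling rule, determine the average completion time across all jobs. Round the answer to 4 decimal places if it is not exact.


Sort jobs by processing time (SPT order): [2, 6, 7, 15, 18, 19, 19, 20]
Compute completion times sequentially:
  Job 1: processing = 2, completes at 2
  Job 2: processing = 6, completes at 8
  Job 3: processing = 7, completes at 15
  Job 4: processing = 15, completes at 30
  Job 5: processing = 18, completes at 48
  Job 6: processing = 19, completes at 67
  Job 7: processing = 19, completes at 86
  Job 8: processing = 20, completes at 106
Sum of completion times = 362
Average completion time = 362/8 = 45.25

45.25


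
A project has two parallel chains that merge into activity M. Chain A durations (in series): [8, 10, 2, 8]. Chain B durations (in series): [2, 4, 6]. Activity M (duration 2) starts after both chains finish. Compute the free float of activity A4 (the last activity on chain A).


ES(A4) = sum of predecessors on chain A = 20
EF(A4) = ES + duration = 20 + 8 = 28
Successor of A4 is M. ES(M) = max(sum(A), sum(B)) = max(28, 12) = 28
Free float = ES(successor) - EF(current) = 28 - 28 = 0

0


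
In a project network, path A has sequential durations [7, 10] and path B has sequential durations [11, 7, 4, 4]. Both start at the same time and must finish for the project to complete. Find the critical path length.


Path A total = 7 + 10 = 17
Path B total = 11 + 7 + 4 + 4 = 26
Critical path = longest path = max(17, 26) = 26

26


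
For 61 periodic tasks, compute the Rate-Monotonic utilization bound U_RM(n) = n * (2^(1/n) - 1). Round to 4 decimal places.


Compute 2^(1/61) = 1.0114278734
Subtract 1: 1.0114278734 - 1 = 0.0114278734
Multiply by n: 61 * 0.0114278734 = 0.6971002774
Round to 4 dp: 0.6971

0.6971


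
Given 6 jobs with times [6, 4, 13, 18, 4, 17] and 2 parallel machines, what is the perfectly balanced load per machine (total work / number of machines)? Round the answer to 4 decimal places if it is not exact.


Total processing time = 6 + 4 + 13 + 18 + 4 + 17 = 62
Number of machines = 2
Ideal balanced load = 62 / 2 = 31.0

31.0


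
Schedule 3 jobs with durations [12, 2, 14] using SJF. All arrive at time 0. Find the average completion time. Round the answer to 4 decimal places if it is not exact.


SJF order (ascending): [2, 12, 14]
Completion times:
  Job 1: burst=2, C=2
  Job 2: burst=12, C=14
  Job 3: burst=14, C=28
Average completion = 44/3 = 14.6667

14.6667


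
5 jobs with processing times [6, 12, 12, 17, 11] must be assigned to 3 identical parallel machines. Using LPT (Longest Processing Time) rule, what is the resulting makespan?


Sort jobs in decreasing order (LPT): [17, 12, 12, 11, 6]
Assign each job to the least loaded machine:
  Machine 1: jobs [17], load = 17
  Machine 2: jobs [12, 11], load = 23
  Machine 3: jobs [12, 6], load = 18
Makespan = max load = 23

23


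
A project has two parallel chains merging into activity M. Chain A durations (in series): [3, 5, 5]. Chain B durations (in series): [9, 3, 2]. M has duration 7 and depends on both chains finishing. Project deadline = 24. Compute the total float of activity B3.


Forward pass: ES(B3) = sum of predecessors on chain B = 12
EF = ES + duration = 12 + 2 = 14
Backward pass: LF(M) = deadline = 24; LS(M) = 24 - 7 = 17
LF(B3) = LS(M) - sum(successors on chain B) = 17 - 0 = 17
LS = LF - duration = 17 - 2 = 15
Total float = LS - ES = 15 - 12 = 3

3


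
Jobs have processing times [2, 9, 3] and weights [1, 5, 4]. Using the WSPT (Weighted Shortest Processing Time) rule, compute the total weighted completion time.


Compute p/w ratios and sort ascending (WSPT): [(3, 4), (9, 5), (2, 1)]
Compute weighted completion times:
  Job (p=3,w=4): C=3, w*C=4*3=12
  Job (p=9,w=5): C=12, w*C=5*12=60
  Job (p=2,w=1): C=14, w*C=1*14=14
Total weighted completion time = 86

86


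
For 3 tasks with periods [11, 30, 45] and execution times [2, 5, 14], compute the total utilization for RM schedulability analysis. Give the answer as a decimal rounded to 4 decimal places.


Compute individual utilizations (exact fractions):
  Task 1: C/T = 2/11 (approx. 0.1818)
  Task 2: C/T = 5/30 = 1/6 (approx. 0.1667)
  Task 3: C/T = 14/45 (approx. 0.3111)
Total utilization U = 2/11 + 1/6 + 14/45 = 653/990
Rounded to 4 decimal places: U = 0.6596
RM (Liu & Layland) bound for 3 tasks = 0.779763; compare with U = 653/990 (approx. 0.659596)
U <= bound, so schedulable by RM sufficient condition.

0.6596


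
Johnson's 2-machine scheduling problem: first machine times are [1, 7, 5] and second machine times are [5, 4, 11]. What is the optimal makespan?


Apply Johnson's rule:
  Group 1 (a <= b): [(1, 1, 5), (3, 5, 11)]
  Group 2 (a > b): [(2, 7, 4)]
Optimal job order: [1, 3, 2]
Schedule:
  Job 1: M1 done at 1, M2 done at 6
  Job 3: M1 done at 6, M2 done at 17
  Job 2: M1 done at 13, M2 done at 21
Makespan = 21

21


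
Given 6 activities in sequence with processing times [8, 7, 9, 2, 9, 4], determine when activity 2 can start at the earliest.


Activity 2 starts after activities 1 through 1 complete.
Predecessor durations: [8]
ES = 8 = 8

8


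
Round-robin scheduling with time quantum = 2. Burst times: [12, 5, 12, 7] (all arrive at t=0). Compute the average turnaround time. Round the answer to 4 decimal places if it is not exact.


Time quantum = 2
Execution trace:
  J1 runs 2 units, time = 2
  J2 runs 2 units, time = 4
  J3 runs 2 units, time = 6
  J4 runs 2 units, time = 8
  J1 runs 2 units, time = 10
  J2 runs 2 units, time = 12
  J3 runs 2 units, time = 14
  J4 runs 2 units, time = 16
  J1 runs 2 units, time = 18
  J2 runs 1 units, time = 19
  J3 runs 2 units, time = 21
  J4 runs 2 units, time = 23
  J1 runs 2 units, time = 25
  J3 runs 2 units, time = 27
  J4 runs 1 units, time = 28
  J1 runs 2 units, time = 30
  J3 runs 2 units, time = 32
  J1 runs 2 units, time = 34
  J3 runs 2 units, time = 36
Finish times: [34, 19, 36, 28]
Average turnaround = 117/4 = 29.25

29.25


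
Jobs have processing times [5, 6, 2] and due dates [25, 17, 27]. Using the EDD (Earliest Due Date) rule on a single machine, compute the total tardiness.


Sort by due date (EDD order): [(6, 17), (5, 25), (2, 27)]
Compute completion times and tardiness:
  Job 1: p=6, d=17, C=6, tardiness=max(0,6-17)=0
  Job 2: p=5, d=25, C=11, tardiness=max(0,11-25)=0
  Job 3: p=2, d=27, C=13, tardiness=max(0,13-27)=0
Total tardiness = 0

0


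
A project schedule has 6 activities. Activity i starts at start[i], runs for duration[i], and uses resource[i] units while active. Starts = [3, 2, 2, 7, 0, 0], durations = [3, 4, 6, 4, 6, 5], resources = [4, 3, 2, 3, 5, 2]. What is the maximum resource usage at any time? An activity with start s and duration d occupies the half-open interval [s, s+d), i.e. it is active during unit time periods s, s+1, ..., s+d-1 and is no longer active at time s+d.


Each activity i is active on [start_i, start_i + duration_i).
Compute total resource usage per time slot:
  t=0: active resources = [5, 2], total = 7
  t=1: active resources = [5, 2], total = 7
  t=2: active resources = [3, 2, 5, 2], total = 12
  t=3: active resources = [4, 3, 2, 5, 2], total = 16
  t=4: active resources = [4, 3, 2, 5, 2], total = 16
  t=5: active resources = [4, 3, 2, 5], total = 14
  t=6: active resources = [2], total = 2
  t=7: active resources = [2, 3], total = 5
  t=8: active resources = [3], total = 3
  t=9: active resources = [3], total = 3
  t=10: active resources = [3], total = 3
Peak resource demand = 16

16


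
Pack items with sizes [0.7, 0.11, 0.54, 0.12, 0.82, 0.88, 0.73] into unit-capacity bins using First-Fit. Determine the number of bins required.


Place items sequentially using First-Fit:
  Item 0.7 -> new Bin 1
  Item 0.11 -> Bin 1 (now 0.81)
  Item 0.54 -> new Bin 2
  Item 0.12 -> Bin 1 (now 0.93)
  Item 0.82 -> new Bin 3
  Item 0.88 -> new Bin 4
  Item 0.73 -> new Bin 5
Total bins used = 5

5


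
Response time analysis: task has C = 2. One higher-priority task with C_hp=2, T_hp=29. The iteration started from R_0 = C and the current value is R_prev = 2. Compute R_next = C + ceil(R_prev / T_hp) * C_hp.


R_next = C + ceil(R_prev / T_hp) * C_hp
ceil(2 / 29) = ceil(0.069) = 1
Interference = 1 * 2 = 2
R_next = 2 + 2 = 4

4


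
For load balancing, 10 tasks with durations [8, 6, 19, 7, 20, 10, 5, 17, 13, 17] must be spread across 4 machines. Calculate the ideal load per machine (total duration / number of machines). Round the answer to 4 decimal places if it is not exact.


Total processing time = 8 + 6 + 19 + 7 + 20 + 10 + 5 + 17 + 13 + 17 = 122
Number of machines = 4
Ideal balanced load = 122 / 4 = 30.5

30.5


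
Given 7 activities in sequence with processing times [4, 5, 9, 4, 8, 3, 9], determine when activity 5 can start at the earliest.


Activity 5 starts after activities 1 through 4 complete.
Predecessor durations: [4, 5, 9, 4]
ES = 4 + 5 + 9 + 4 = 22

22


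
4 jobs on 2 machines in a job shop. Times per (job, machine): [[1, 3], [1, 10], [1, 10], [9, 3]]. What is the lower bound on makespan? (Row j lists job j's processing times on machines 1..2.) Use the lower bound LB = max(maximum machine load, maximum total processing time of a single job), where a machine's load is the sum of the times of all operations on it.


Machine loads:
  Machine 1: 1 + 1 + 1 + 9 = 12
  Machine 2: 3 + 10 + 10 + 3 = 26
Max machine load = 26
Job totals:
  Job 1: 4
  Job 2: 11
  Job 3: 11
  Job 4: 12
Max job total = 12
Lower bound = max(26, 12) = 26

26


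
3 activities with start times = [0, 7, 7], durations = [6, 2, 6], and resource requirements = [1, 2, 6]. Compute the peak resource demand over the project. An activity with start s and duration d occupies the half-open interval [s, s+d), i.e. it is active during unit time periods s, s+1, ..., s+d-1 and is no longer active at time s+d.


Each activity i is active on [start_i, start_i + duration_i).
Compute total resource usage per time slot:
  t=0: active resources = [1], total = 1
  t=1: active resources = [1], total = 1
  t=2: active resources = [1], total = 1
  t=3: active resources = [1], total = 1
  t=4: active resources = [1], total = 1
  t=5: active resources = [1], total = 1
  t=6: active resources = [], total = 0
  t=7: active resources = [2, 6], total = 8
  t=8: active resources = [2, 6], total = 8
  t=9: active resources = [6], total = 6
  t=10: active resources = [6], total = 6
  t=11: active resources = [6], total = 6
  t=12: active resources = [6], total = 6
Peak resource demand = 8

8


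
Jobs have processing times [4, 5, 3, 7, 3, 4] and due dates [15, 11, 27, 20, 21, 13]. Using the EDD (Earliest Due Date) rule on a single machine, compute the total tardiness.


Sort by due date (EDD order): [(5, 11), (4, 13), (4, 15), (7, 20), (3, 21), (3, 27)]
Compute completion times and tardiness:
  Job 1: p=5, d=11, C=5, tardiness=max(0,5-11)=0
  Job 2: p=4, d=13, C=9, tardiness=max(0,9-13)=0
  Job 3: p=4, d=15, C=13, tardiness=max(0,13-15)=0
  Job 4: p=7, d=20, C=20, tardiness=max(0,20-20)=0
  Job 5: p=3, d=21, C=23, tardiness=max(0,23-21)=2
  Job 6: p=3, d=27, C=26, tardiness=max(0,26-27)=0
Total tardiness = 2

2


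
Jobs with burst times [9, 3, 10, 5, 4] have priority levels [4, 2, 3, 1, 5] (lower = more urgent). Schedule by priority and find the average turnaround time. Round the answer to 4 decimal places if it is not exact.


Sort by priority (ascending = highest first):
Order: [(1, 5), (2, 3), (3, 10), (4, 9), (5, 4)]
Completion times:
  Priority 1, burst=5, C=5
  Priority 2, burst=3, C=8
  Priority 3, burst=10, C=18
  Priority 4, burst=9, C=27
  Priority 5, burst=4, C=31
Average turnaround = 89/5 = 17.8

17.8


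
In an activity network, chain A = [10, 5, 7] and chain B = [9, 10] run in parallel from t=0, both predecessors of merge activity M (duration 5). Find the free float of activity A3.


ES(A3) = sum of predecessors on chain A = 15
EF(A3) = ES + duration = 15 + 7 = 22
Successor of A3 is M. ES(M) = max(sum(A), sum(B)) = max(22, 19) = 22
Free float = ES(successor) - EF(current) = 22 - 22 = 0

0


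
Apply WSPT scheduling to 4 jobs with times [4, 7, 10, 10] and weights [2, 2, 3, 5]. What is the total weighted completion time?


Compute p/w ratios and sort ascending (WSPT): [(4, 2), (10, 5), (10, 3), (7, 2)]
Compute weighted completion times:
  Job (p=4,w=2): C=4, w*C=2*4=8
  Job (p=10,w=5): C=14, w*C=5*14=70
  Job (p=10,w=3): C=24, w*C=3*24=72
  Job (p=7,w=2): C=31, w*C=2*31=62
Total weighted completion time = 212

212


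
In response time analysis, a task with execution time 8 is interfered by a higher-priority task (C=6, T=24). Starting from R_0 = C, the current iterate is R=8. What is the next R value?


R_next = C + ceil(R_prev / T_hp) * C_hp
ceil(8 / 24) = ceil(0.3333) = 1
Interference = 1 * 6 = 6
R_next = 8 + 6 = 14

14


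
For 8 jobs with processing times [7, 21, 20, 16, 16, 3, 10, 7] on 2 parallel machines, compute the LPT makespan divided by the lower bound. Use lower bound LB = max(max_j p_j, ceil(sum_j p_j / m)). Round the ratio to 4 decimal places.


LPT order: [21, 20, 16, 16, 10, 7, 7, 3]
Machine loads after assignment: [51, 49]
LPT makespan = 51
Lower bound = max(max_job, ceil(total/2)) = max(21, 50) = 50
Ratio = 51 / 50 = 1.02

1.02


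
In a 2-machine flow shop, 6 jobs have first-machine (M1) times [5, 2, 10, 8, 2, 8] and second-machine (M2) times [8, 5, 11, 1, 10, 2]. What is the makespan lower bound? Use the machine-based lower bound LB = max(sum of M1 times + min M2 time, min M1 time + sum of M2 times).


LB1 = sum(M1 times) + min(M2 times) = 35 + 1 = 36
LB2 = min(M1 times) + sum(M2 times) = 2 + 37 = 39
Lower bound = max(LB1, LB2) = max(36, 39) = 39

39


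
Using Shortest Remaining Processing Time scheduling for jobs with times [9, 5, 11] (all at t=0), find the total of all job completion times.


Since all jobs arrive at t=0, SRPT equals SPT ordering.
SPT order: [5, 9, 11]
Completion times:
  Job 1: p=5, C=5
  Job 2: p=9, C=14
  Job 3: p=11, C=25
Total completion time = 5 + 14 + 25 = 44

44


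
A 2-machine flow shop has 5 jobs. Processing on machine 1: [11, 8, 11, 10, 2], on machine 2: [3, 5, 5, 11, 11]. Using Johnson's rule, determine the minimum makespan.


Apply Johnson's rule:
  Group 1 (a <= b): [(5, 2, 11), (4, 10, 11)]
  Group 2 (a > b): [(2, 8, 5), (3, 11, 5), (1, 11, 3)]
Optimal job order: [5, 4, 2, 3, 1]
Schedule:
  Job 5: M1 done at 2, M2 done at 13
  Job 4: M1 done at 12, M2 done at 24
  Job 2: M1 done at 20, M2 done at 29
  Job 3: M1 done at 31, M2 done at 36
  Job 1: M1 done at 42, M2 done at 45
Makespan = 45

45


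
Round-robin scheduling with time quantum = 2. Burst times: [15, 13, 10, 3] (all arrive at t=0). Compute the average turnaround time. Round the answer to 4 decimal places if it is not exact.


Time quantum = 2
Execution trace:
  J1 runs 2 units, time = 2
  J2 runs 2 units, time = 4
  J3 runs 2 units, time = 6
  J4 runs 2 units, time = 8
  J1 runs 2 units, time = 10
  J2 runs 2 units, time = 12
  J3 runs 2 units, time = 14
  J4 runs 1 units, time = 15
  J1 runs 2 units, time = 17
  J2 runs 2 units, time = 19
  J3 runs 2 units, time = 21
  J1 runs 2 units, time = 23
  J2 runs 2 units, time = 25
  J3 runs 2 units, time = 27
  J1 runs 2 units, time = 29
  J2 runs 2 units, time = 31
  J3 runs 2 units, time = 33
  J1 runs 2 units, time = 35
  J2 runs 2 units, time = 37
  J1 runs 2 units, time = 39
  J2 runs 1 units, time = 40
  J1 runs 1 units, time = 41
Finish times: [41, 40, 33, 15]
Average turnaround = 129/4 = 32.25

32.25


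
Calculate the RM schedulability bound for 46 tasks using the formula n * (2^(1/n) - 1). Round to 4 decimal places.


Compute 2^(1/46) = 1.0151825180
Subtract 1: 1.0151825180 - 1 = 0.0151825180
Multiply by n: 46 * 0.0151825180 = 0.6983958280
Round to 4 dp: 0.6984

0.6984


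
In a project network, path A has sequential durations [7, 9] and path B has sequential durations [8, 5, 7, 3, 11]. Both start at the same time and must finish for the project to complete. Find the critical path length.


Path A total = 7 + 9 = 16
Path B total = 8 + 5 + 7 + 3 + 11 = 34
Critical path = longest path = max(16, 34) = 34

34


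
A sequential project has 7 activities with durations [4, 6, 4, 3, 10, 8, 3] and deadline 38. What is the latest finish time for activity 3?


LF(activity 3) = deadline - sum of successor durations
Successors: activities 4 through 7 with durations [3, 10, 8, 3]
Sum of successor durations = 24
LF = 38 - 24 = 14

14


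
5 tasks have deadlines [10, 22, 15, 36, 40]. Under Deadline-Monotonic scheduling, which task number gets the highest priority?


Sort tasks by relative deadline (ascending):
  Task 1: deadline = 10
  Task 3: deadline = 15
  Task 2: deadline = 22
  Task 4: deadline = 36
  Task 5: deadline = 40
Priority order (highest first): [1, 3, 2, 4, 5]
Highest priority task = 1

1


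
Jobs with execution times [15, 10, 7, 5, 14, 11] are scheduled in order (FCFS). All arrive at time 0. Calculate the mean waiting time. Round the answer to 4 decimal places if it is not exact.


FCFS order (as given): [15, 10, 7, 5, 14, 11]
Waiting times:
  Job 1: wait = 0
  Job 2: wait = 15
  Job 3: wait = 25
  Job 4: wait = 32
  Job 5: wait = 37
  Job 6: wait = 51
Sum of waiting times = 160
Average waiting time = 160/6 = 26.6667

26.6667


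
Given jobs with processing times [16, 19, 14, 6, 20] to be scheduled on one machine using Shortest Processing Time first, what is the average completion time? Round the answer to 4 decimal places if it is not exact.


Sort jobs by processing time (SPT order): [6, 14, 16, 19, 20]
Compute completion times sequentially:
  Job 1: processing = 6, completes at 6
  Job 2: processing = 14, completes at 20
  Job 3: processing = 16, completes at 36
  Job 4: processing = 19, completes at 55
  Job 5: processing = 20, completes at 75
Sum of completion times = 192
Average completion time = 192/5 = 38.4

38.4


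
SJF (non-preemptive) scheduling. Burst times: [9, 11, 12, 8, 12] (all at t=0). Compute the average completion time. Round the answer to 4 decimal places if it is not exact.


SJF order (ascending): [8, 9, 11, 12, 12]
Completion times:
  Job 1: burst=8, C=8
  Job 2: burst=9, C=17
  Job 3: burst=11, C=28
  Job 4: burst=12, C=40
  Job 5: burst=12, C=52
Average completion = 145/5 = 29.0

29.0


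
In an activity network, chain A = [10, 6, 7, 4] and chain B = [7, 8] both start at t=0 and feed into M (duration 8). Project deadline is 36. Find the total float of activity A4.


Forward pass: ES(A4) = sum of predecessors on chain A = 23
EF = ES + duration = 23 + 4 = 27
Backward pass: LF(M) = deadline = 36; LS(M) = 36 - 8 = 28
LF(A4) = LS(M) - sum(successors on chain A) = 28 - 0 = 28
LS = LF - duration = 28 - 4 = 24
Total float = LS - ES = 24 - 23 = 1

1


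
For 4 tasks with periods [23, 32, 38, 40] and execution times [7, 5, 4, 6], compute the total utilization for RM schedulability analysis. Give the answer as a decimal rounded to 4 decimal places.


Compute individual utilizations (exact fractions):
  Task 1: C/T = 7/23 (approx. 0.3043)
  Task 2: C/T = 5/32 (approx. 0.1563)
  Task 3: C/T = 4/38 = 2/19 (approx. 0.1053)
  Task 4: C/T = 6/40 = 3/20 (approx. 0.15)
Total utilization U = 7/23 + 5/32 + 2/19 + 3/20 = 50053/69920
Rounded to 4 decimal places: U = 0.7159
RM (Liu & Layland) bound for 4 tasks = 0.756828; compare with U = 50053/69920 (approx. 0.715861)
U <= bound, so schedulable by RM sufficient condition.

0.7159


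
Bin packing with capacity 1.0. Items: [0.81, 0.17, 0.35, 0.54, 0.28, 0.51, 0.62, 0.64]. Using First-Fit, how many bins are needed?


Place items sequentially using First-Fit:
  Item 0.81 -> new Bin 1
  Item 0.17 -> Bin 1 (now 0.98)
  Item 0.35 -> new Bin 2
  Item 0.54 -> Bin 2 (now 0.89)
  Item 0.28 -> new Bin 3
  Item 0.51 -> Bin 3 (now 0.79)
  Item 0.62 -> new Bin 4
  Item 0.64 -> new Bin 5
Total bins used = 5

5


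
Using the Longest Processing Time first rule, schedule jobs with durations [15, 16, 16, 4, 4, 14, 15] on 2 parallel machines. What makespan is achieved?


Sort jobs in decreasing order (LPT): [16, 16, 15, 15, 14, 4, 4]
Assign each job to the least loaded machine:
  Machine 1: jobs [16, 15, 14], load = 45
  Machine 2: jobs [16, 15, 4, 4], load = 39
Makespan = max load = 45

45


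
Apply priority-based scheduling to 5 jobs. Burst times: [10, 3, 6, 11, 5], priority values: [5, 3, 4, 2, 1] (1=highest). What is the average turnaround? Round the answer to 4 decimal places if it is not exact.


Sort by priority (ascending = highest first):
Order: [(1, 5), (2, 11), (3, 3), (4, 6), (5, 10)]
Completion times:
  Priority 1, burst=5, C=5
  Priority 2, burst=11, C=16
  Priority 3, burst=3, C=19
  Priority 4, burst=6, C=25
  Priority 5, burst=10, C=35
Average turnaround = 100/5 = 20.0

20.0


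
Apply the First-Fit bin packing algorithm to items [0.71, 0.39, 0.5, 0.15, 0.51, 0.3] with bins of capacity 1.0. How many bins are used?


Place items sequentially using First-Fit:
  Item 0.71 -> new Bin 1
  Item 0.39 -> new Bin 2
  Item 0.5 -> Bin 2 (now 0.89)
  Item 0.15 -> Bin 1 (now 0.86)
  Item 0.51 -> new Bin 3
  Item 0.3 -> Bin 3 (now 0.81)
Total bins used = 3

3


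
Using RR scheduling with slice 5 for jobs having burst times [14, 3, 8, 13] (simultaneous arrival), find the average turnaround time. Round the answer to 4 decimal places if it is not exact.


Time quantum = 5
Execution trace:
  J1 runs 5 units, time = 5
  J2 runs 3 units, time = 8
  J3 runs 5 units, time = 13
  J4 runs 5 units, time = 18
  J1 runs 5 units, time = 23
  J3 runs 3 units, time = 26
  J4 runs 5 units, time = 31
  J1 runs 4 units, time = 35
  J4 runs 3 units, time = 38
Finish times: [35, 8, 26, 38]
Average turnaround = 107/4 = 26.75

26.75


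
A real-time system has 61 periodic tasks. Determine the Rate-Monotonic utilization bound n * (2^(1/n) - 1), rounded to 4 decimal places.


Compute 2^(1/61) = 1.0114278734
Subtract 1: 1.0114278734 - 1 = 0.0114278734
Multiply by n: 61 * 0.0114278734 = 0.6971002774
Round to 4 dp: 0.6971

0.6971


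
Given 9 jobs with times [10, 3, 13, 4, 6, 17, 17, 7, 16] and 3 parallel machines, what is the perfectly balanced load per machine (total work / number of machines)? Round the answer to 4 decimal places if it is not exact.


Total processing time = 10 + 3 + 13 + 4 + 6 + 17 + 17 + 7 + 16 = 93
Number of machines = 3
Ideal balanced load = 93 / 3 = 31.0

31.0


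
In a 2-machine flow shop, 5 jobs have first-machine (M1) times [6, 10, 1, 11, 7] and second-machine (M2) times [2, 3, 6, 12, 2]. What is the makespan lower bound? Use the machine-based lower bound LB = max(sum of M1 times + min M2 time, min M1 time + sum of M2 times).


LB1 = sum(M1 times) + min(M2 times) = 35 + 2 = 37
LB2 = min(M1 times) + sum(M2 times) = 1 + 25 = 26
Lower bound = max(LB1, LB2) = max(37, 26) = 37

37


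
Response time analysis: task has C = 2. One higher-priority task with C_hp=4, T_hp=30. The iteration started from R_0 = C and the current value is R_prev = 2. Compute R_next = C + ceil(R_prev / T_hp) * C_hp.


R_next = C + ceil(R_prev / T_hp) * C_hp
ceil(2 / 30) = ceil(0.0667) = 1
Interference = 1 * 4 = 4
R_next = 2 + 4 = 6

6


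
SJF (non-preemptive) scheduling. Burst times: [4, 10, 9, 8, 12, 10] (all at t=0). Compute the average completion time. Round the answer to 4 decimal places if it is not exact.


SJF order (ascending): [4, 8, 9, 10, 10, 12]
Completion times:
  Job 1: burst=4, C=4
  Job 2: burst=8, C=12
  Job 3: burst=9, C=21
  Job 4: burst=10, C=31
  Job 5: burst=10, C=41
  Job 6: burst=12, C=53
Average completion = 162/6 = 27.0

27.0


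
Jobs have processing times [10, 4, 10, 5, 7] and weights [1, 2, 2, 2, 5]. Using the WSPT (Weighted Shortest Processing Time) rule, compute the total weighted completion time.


Compute p/w ratios and sort ascending (WSPT): [(7, 5), (4, 2), (5, 2), (10, 2), (10, 1)]
Compute weighted completion times:
  Job (p=7,w=5): C=7, w*C=5*7=35
  Job (p=4,w=2): C=11, w*C=2*11=22
  Job (p=5,w=2): C=16, w*C=2*16=32
  Job (p=10,w=2): C=26, w*C=2*26=52
  Job (p=10,w=1): C=36, w*C=1*36=36
Total weighted completion time = 177

177


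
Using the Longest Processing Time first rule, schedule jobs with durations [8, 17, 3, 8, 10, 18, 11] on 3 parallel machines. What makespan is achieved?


Sort jobs in decreasing order (LPT): [18, 17, 11, 10, 8, 8, 3]
Assign each job to the least loaded machine:
  Machine 1: jobs [18, 8], load = 26
  Machine 2: jobs [17, 8], load = 25
  Machine 3: jobs [11, 10, 3], load = 24
Makespan = max load = 26

26


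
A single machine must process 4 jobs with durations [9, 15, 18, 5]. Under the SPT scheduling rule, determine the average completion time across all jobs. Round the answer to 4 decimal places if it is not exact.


Sort jobs by processing time (SPT order): [5, 9, 15, 18]
Compute completion times sequentially:
  Job 1: processing = 5, completes at 5
  Job 2: processing = 9, completes at 14
  Job 3: processing = 15, completes at 29
  Job 4: processing = 18, completes at 47
Sum of completion times = 95
Average completion time = 95/4 = 23.75

23.75


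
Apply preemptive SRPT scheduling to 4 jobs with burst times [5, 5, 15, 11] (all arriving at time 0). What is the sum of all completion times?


Since all jobs arrive at t=0, SRPT equals SPT ordering.
SPT order: [5, 5, 11, 15]
Completion times:
  Job 1: p=5, C=5
  Job 2: p=5, C=10
  Job 3: p=11, C=21
  Job 4: p=15, C=36
Total completion time = 5 + 10 + 21 + 36 = 72

72
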